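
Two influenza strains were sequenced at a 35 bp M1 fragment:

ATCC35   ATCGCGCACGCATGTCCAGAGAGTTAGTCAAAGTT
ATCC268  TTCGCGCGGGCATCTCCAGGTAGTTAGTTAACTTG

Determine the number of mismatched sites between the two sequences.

10

Differing sites — 1:A/T; 8:A/G; 9:C/G; 14:G/C; 20:A/G; 21:G/T; 29:C/T; 32:A/C; 33:G/T; 35:T/G.
That gives 10 mismatches out of 35 aligned sites, so the Hamming distance is 10.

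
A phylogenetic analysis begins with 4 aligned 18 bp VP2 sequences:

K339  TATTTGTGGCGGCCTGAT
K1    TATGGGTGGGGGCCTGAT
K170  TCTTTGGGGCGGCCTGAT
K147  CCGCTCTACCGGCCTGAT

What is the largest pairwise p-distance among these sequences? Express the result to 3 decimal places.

Pairwise Hamming distances:
  K339 vs K1: 3
  K339 vs K170: 2
  K339 vs K147: 7
  K1 vs K170: 5
  K1 vs K147: 9
  K170 vs K147: 7
The largest is 9 mismatches, between K1 and K147; p = 9/18 = 0.500.

0.500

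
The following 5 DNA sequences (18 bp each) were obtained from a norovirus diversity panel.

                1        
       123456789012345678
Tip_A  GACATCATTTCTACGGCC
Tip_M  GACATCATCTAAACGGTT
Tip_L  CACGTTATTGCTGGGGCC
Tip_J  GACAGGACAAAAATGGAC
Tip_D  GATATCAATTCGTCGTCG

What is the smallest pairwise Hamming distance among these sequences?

Pairwise Hamming distances:
  Tip_A vs Tip_M: 5
  Tip_A vs Tip_L: 6
  Tip_A vs Tip_J: 9
  Tip_A vs Tip_D: 6
  Tip_M vs Tip_L: 11
  Tip_M vs Tip_J: 8
  Tip_M vs Tip_D: 9
  Tip_L vs Tip_J: 12
  Tip_L vs Tip_D: 11
  Tip_J vs Tip_D: 13
The smallest is 5, between Tip_A and Tip_M.

5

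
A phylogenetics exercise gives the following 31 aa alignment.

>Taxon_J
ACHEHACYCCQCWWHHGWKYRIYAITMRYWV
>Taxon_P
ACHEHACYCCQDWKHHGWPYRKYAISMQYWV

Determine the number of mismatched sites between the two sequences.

6

The sequences differ at positions 12 (C/D), 14 (W/K), 19 (K/P), 22 (I/K), 26 (T/S), 28 (R/Q).
That gives 6 mismatches out of 31 aligned sites, so the Hamming distance is 6.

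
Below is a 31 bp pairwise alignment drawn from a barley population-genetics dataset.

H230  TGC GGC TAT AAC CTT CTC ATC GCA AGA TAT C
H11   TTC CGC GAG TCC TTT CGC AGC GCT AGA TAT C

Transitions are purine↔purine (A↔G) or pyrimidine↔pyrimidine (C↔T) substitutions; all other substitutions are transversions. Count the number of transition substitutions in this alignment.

1

Differing sites — 2:G/T (Tv); 4:G/C (Tv); 7:T/G (Tv); 9:T/G (Tv); 10:A/T (Tv); 11:A/C (Tv); 13:C/T (Ti); 17:T/G (Tv); 20:T/G (Tv); 24:A/T (Tv).
Of the 10 differences, 1 transition and 9 transversions, so the answer is 1.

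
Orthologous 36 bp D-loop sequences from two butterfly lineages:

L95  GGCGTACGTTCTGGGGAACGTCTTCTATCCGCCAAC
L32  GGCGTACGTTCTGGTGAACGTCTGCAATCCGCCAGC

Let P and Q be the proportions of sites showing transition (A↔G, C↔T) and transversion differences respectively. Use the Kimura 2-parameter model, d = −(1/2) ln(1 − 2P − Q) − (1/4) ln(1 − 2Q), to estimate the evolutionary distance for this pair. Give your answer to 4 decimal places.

Mismatches occur at site 15 (G↔T, transversion), site 24 (T↔G, transversion), site 26 (T↔A, transversion), site 35 (A↔G, transition).
Of the 4 differences, 1 transition and 3 transversions over 36 sites: P = 1/36 = 0.027778, Q = 3/36 = 0.083333.
d = −0.5·ln(0.861111) − 0.25·ln(0.833334) = −0.5·(-0.149532) − 0.25·(-0.182321) = 0.1203.

0.1203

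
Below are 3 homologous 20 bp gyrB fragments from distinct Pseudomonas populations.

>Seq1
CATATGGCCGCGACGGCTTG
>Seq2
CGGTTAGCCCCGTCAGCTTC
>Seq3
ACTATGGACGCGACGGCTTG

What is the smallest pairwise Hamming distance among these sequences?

Pairwise Hamming distances:
  Seq1 vs Seq2: 8
  Seq1 vs Seq3: 3
  Seq2 vs Seq3: 10
The smallest is 3, between Seq1 and Seq3.

3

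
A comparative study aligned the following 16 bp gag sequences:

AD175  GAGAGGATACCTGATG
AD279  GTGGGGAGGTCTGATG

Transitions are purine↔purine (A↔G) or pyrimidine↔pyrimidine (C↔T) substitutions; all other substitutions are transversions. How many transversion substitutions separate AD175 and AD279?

The sequences differ at positions 2 (A/T, transversion), 4 (A/G, transition), 8 (T/G, transversion), 9 (A/G, transition), 10 (C/T, transition).
Of the 5 differences, 3 transitions and 2 transversions, so the answer is 2.

2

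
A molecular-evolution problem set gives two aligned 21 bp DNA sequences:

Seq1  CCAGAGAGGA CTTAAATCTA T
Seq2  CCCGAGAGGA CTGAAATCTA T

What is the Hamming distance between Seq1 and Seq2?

Mismatches occur at site 3 (A→C), site 13 (T→G).
That gives 2 mismatches out of 21 aligned sites, so the Hamming distance is 2.

2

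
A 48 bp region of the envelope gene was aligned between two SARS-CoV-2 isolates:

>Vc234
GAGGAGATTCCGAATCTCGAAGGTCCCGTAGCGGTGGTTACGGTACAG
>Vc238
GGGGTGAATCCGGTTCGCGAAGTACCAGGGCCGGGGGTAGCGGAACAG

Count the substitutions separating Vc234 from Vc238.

16

Mismatches occur at site 2 (A/G), site 5 (A/T), site 8 (T/A), site 13 (A/G), site 14 (A/T), site 17 (T/G), site 23 (G/T), site 24 (T/A), site 27 (C/A), site 29 (T/G), site 30 (A/G), site 31 (G/C), site 35 (T/G), site 39 (T/A), site 40 (A/G), site 44 (T/A).
That gives 16 mismatches out of 48 aligned sites, so the Hamming distance is 16.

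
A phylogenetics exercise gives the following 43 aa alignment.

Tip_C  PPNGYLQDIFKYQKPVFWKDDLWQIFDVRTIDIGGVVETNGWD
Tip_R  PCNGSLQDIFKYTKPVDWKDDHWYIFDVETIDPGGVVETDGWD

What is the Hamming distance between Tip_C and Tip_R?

9

The sequences differ at positions 2 (P/C), 5 (Y/S), 13 (Q/T), 17 (F/D), 22 (L/H), 24 (Q/Y), 29 (R/E), 33 (I/P), 40 (N/D).
That gives 9 mismatches out of 43 aligned sites, so the Hamming distance is 9.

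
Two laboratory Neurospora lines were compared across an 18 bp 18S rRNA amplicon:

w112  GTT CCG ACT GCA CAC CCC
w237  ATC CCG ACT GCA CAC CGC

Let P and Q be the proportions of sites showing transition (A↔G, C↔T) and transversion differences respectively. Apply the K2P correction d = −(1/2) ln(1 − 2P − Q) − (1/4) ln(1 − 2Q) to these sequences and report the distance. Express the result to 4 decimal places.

0.1922

Mismatches occur at site 1 (G→A, transition), site 3 (T→C, transition), site 17 (C→G, transversion).
Of the 3 differences, 2 transitions and 1 transversion over 18 sites: P = 2/18 = 0.111111, Q = 1/18 = 0.055556.
d = −0.5·ln(0.722222) − 0.25·ln(0.888888) = −0.5·(-0.325423) − 0.25·(-0.117784) = 0.1922.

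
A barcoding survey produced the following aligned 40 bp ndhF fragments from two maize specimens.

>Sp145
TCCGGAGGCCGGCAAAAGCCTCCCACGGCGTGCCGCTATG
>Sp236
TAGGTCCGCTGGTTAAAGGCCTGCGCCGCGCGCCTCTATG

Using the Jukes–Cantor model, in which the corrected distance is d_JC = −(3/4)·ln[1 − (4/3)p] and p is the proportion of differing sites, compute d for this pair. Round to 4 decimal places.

0.5716

The sequences differ at positions 2 (C/A), 3 (C/G), 5 (G/T), 6 (A/C), 7 (G/C), 10 (C/T), 13 (C/T), 14 (A/T), 19 (C/G), 21 (T/C), 22 (C/T), 23 (C/G), 25 (A/G), 27 (G/C), 31 (T/C), 35 (G/T).
p = 16/40 = 0.400000.
d = −0.75 · ln(1 − (4/3)·0.400000) = −0.75 · ln(0.466667) = −0.75 · (-0.762139) = 0.5716.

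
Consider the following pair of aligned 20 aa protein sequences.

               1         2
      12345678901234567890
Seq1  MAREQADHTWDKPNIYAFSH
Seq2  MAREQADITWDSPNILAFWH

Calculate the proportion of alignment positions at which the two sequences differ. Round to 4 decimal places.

Differing sites — 8:H/I; 12:K/S; 16:Y/L; 19:S/W.
There are 4 differences over 20 sites, so p = 4/20 = 0.2000.

0.2000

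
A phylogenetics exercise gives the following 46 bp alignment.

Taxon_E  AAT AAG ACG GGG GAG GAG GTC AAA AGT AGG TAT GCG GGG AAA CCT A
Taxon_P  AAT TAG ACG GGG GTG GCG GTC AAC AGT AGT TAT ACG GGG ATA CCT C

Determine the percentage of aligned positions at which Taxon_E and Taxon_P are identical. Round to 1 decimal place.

The sequences differ at positions 4 (A/T), 14 (A/T), 17 (A/C), 24 (A/C), 30 (G/T), 34 (G/A), 41 (A/T), 46 (A/C).
38 of the 46 sites match, so the percent identity is 38/46 × 100 = 82.6%.

82.6%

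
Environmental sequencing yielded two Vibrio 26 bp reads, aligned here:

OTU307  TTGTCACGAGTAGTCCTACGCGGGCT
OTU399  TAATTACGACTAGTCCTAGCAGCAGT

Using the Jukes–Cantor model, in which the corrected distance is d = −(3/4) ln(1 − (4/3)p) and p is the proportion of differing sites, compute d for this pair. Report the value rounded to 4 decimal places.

0.5393

Mismatches occur at site 2 (T/A), site 3 (G/A), site 5 (C/T), site 10 (G/C), site 19 (C/G), site 20 (G/C), site 21 (C/A), site 23 (G/C), site 24 (G/A), site 25 (C/G).
p = 10/26 = 0.384615.
d = −0.75 · ln(1 − (4/3)·0.384615) = −0.75 · ln(0.487180) = −0.75 · (-0.719122) = 0.5393.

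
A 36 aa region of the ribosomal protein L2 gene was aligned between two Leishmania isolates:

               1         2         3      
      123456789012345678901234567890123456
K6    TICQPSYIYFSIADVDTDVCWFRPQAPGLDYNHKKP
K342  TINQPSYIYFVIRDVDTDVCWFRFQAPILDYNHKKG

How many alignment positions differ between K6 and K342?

The sequences differ at positions 3 (C/N), 11 (S/V), 13 (A/R), 24 (P/F), 28 (G/I), 36 (P/G).
That gives 6 mismatches out of 36 aligned sites, so the Hamming distance is 6.

6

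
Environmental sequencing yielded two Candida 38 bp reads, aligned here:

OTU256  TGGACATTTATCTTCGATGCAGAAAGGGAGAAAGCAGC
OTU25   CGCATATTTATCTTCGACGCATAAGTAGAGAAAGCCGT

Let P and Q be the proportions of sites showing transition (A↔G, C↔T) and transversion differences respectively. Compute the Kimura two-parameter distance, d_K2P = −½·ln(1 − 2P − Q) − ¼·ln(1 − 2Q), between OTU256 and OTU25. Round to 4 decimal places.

0.3324

Mismatches occur at site 1 (T↔C, transition), site 3 (G↔C, transversion), site 5 (C↔T, transition), site 18 (T↔C, transition), site 22 (G↔T, transversion), site 25 (A↔G, transition), site 26 (G↔T, transversion), site 27 (G↔A, transition), site 36 (A↔C, transversion), site 38 (C↔T, transition).
Of the 10 differences, 6 transitions and 4 transversions over 38 sites: P = 6/38 = 0.157895, Q = 4/38 = 0.105263.
d = −0.5·ln(0.578947) − 0.25·ln(0.789474) = −0.5·(-0.546544) − 0.25·(-0.236388) = 0.3324.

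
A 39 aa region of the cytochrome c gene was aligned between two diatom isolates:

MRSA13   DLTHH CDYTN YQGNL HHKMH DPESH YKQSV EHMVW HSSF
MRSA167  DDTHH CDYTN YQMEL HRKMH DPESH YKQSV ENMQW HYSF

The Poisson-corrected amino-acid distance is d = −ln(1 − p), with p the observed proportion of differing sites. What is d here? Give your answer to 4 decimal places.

0.1978

Differing sites — 2:L/D; 13:G/M; 14:N/E; 17:H/R; 32:H/N; 34:V/Q; 37:S/Y.
p = 7/39 = 0.179487.
d = −ln(1 − 0.179487) = −ln(0.820513) = 0.1978.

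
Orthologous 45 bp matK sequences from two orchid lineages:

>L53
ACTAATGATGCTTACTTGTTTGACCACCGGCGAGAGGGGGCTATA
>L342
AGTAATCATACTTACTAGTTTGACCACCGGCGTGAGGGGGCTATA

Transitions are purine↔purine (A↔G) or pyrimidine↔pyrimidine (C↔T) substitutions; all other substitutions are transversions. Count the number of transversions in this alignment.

Mismatches occur at site 2 (C↔G, transversion), site 7 (G↔C, transversion), site 10 (G↔A, transition), site 17 (T↔A, transversion), site 33 (A↔T, transversion).
Of the 5 differences, 1 transition and 4 transversions, so the answer is 4.

4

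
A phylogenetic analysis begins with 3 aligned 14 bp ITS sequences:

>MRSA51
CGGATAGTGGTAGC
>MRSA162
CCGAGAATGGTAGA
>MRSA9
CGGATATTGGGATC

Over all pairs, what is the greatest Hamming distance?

6

Pairwise Hamming distances:
  MRSA51 vs MRSA162: 4
  MRSA51 vs MRSA9: 3
  MRSA162 vs MRSA9: 6
The largest is 6, between MRSA162 and MRSA9.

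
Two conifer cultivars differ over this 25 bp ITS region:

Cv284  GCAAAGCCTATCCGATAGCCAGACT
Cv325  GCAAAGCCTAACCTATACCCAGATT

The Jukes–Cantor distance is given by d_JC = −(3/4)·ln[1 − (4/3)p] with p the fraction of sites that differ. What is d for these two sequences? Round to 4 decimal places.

0.1800

The sequences differ at positions 11 (T/A), 14 (G/T), 18 (G/C), 24 (C/T).
p = 4/25 = 0.160000.
d = −0.75 · ln(1 − (4/3)·0.160000) = −0.75 · ln(0.786667) = −0.75 · (-0.239950) = 0.1800.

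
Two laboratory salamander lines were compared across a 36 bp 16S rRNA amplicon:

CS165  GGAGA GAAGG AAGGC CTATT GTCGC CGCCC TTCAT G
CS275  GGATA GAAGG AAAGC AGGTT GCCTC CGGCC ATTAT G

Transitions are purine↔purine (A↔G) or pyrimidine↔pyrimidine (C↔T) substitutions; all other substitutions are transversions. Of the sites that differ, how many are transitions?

Differing sites — 4:G/T (Tv); 13:G/A (Ti); 16:C/A (Tv); 17:T/G (Tv); 18:A/G (Ti); 22:T/C (Ti); 24:G/T (Tv); 28:C/G (Tv); 31:T/A (Tv); 33:C/T (Ti).
Of the 10 differences, 4 transitions and 6 transversions, so the answer is 4.

4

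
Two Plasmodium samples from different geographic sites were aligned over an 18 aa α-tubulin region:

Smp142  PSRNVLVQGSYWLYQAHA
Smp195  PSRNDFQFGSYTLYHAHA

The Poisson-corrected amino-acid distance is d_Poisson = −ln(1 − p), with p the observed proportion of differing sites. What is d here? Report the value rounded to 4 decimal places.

0.4055

Mismatches occur at site 5 (V→D), site 6 (L→F), site 7 (V→Q), site 8 (Q→F), site 12 (W→T), site 15 (Q→H).
p = 6/18 = 0.333333.
d = −ln(1 − 0.333333) = −ln(0.666667) = 0.4055.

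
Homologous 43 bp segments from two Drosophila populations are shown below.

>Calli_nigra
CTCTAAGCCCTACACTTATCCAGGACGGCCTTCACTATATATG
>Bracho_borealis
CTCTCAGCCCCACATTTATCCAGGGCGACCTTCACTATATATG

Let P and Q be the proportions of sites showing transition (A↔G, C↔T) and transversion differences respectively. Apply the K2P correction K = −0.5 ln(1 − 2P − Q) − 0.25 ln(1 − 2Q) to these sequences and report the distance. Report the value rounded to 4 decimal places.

The sequences differ at positions 5 (A/C, transversion), 11 (T/C, transition), 15 (C/T, transition), 25 (A/G, transition), 28 (G/A, transition).
Of the 5 differences, 4 transitions and 1 transversion over 43 sites: P = 4/43 = 0.093023, Q = 1/43 = 0.023256.
d = −0.5·ln(0.790698) − 0.25·ln(0.953488) = −0.5·(-0.234839) − 0.25·(-0.047628) = 0.1293.

0.1293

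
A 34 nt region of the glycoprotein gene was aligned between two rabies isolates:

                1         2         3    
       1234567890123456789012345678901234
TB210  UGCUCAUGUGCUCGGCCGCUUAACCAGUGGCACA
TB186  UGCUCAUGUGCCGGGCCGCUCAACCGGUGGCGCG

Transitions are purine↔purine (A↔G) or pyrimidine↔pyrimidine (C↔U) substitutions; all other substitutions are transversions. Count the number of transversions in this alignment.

1

Differing sites — 12:U/C (Ti); 13:C/G (Tv); 21:U/C (Ti); 26:A/G (Ti); 32:A/G (Ti); 34:A/G (Ti).
Of the 6 differences, 5 transitions and 1 transversion, so the answer is 1.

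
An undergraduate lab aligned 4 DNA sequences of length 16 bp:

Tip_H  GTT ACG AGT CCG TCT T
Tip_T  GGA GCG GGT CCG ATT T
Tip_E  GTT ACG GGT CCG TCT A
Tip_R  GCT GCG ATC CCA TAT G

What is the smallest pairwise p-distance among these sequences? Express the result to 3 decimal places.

Pairwise Hamming distances:
  Tip_H vs Tip_T: 6
  Tip_H vs Tip_E: 2
  Tip_H vs Tip_R: 7
  Tip_T vs Tip_E: 6
  Tip_T vs Tip_R: 9
  Tip_E vs Tip_R: 8
The smallest is 2 mismatches, between Tip_H and Tip_E; p = 2/16 = 0.125.

0.125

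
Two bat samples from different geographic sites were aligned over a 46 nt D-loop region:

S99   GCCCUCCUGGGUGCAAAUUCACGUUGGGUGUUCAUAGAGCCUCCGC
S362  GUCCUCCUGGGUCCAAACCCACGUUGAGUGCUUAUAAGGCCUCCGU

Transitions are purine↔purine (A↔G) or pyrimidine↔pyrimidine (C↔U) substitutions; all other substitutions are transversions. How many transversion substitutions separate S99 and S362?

Mismatches occur at site 2 (C→U, transition), site 13 (G→C, transversion), site 18 (U→C, transition), site 19 (U→C, transition), site 27 (G→A, transition), site 31 (U→C, transition), site 33 (C→U, transition), site 37 (G→A, transition), site 38 (A→G, transition), site 46 (C→U, transition).
Of the 10 differences, 9 transitions and 1 transversion, so the answer is 1.

1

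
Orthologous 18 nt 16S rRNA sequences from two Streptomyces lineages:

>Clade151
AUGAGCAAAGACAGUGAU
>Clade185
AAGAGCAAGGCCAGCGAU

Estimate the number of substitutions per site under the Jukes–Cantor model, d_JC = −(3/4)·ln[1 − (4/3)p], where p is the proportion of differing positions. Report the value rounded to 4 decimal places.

Mismatches occur at site 2 (U/A), site 9 (A/G), site 11 (A/C), site 15 (U/C).
p = 4/18 = 0.222222.
d = −0.75 · ln(1 − (4/3)·0.222222) = −0.75 · ln(0.703704) = −0.75 · (-0.351397) = 0.2635.

0.2635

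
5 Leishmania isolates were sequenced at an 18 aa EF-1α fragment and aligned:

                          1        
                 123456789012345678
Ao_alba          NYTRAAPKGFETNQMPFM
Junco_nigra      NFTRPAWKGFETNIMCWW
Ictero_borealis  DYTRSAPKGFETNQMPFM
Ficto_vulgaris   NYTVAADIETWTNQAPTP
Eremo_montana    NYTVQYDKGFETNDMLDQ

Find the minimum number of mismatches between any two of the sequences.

2

Pairwise Hamming distances:
  Ao_alba vs Junco_nigra: 7
  Ao_alba vs Ictero_borealis: 2
  Ao_alba vs Ficto_vulgaris: 9
  Ao_alba vs Eremo_montana: 8
  Junco_nigra vs Ictero_borealis: 8
  Junco_nigra vs Ficto_vulgaris: 13
  Junco_nigra vs Eremo_montana: 9
  Ictero_borealis vs Ficto_vulgaris: 11
  Ictero_borealis vs Eremo_montana: 9
  Ficto_vulgaris vs Eremo_montana: 11
The smallest is 2, between Ao_alba and Ictero_borealis.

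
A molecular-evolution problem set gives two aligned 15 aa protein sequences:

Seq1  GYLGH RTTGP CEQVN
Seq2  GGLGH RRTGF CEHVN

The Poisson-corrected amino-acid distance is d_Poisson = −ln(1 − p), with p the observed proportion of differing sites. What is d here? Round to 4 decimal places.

0.3102

The sequences differ at positions 2 (Y/G), 7 (T/R), 10 (P/F), 13 (Q/H).
p = 4/15 = 0.266667.
d = −ln(1 − 0.266667) = −ln(0.733333) = 0.3102.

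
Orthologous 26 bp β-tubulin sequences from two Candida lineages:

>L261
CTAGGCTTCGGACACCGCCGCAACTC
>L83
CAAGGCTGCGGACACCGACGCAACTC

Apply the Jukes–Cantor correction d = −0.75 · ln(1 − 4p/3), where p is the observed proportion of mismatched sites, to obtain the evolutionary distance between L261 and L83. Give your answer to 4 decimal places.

Mismatches occur at site 2 (T→A), site 8 (T→G), site 18 (C→A).
p = 3/26 = 0.115385.
d = −0.75 · ln(1 − (4/3)·0.115385) = −0.75 · ln(0.846153) = −0.75 · (-0.167055) = 0.1253.

0.1253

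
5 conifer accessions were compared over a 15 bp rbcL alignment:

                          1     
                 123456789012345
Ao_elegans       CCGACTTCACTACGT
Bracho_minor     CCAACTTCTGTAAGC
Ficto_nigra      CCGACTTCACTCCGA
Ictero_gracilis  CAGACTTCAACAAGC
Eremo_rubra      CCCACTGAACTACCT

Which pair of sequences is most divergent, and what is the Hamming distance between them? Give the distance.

9

Pairwise Hamming distances:
  Ao_elegans vs Bracho_minor: 5
  Ao_elegans vs Ficto_nigra: 2
  Ao_elegans vs Ictero_gracilis: 5
  Ao_elegans vs Eremo_rubra: 4
  Bracho_minor vs Ficto_nigra: 6
  Bracho_minor vs Ictero_gracilis: 5
  Bracho_minor vs Eremo_rubra: 8
  Ficto_nigra vs Ictero_gracilis: 6
  Ficto_nigra vs Eremo_rubra: 6
  Ictero_gracilis vs Eremo_rubra: 9
The largest is 9, between Ictero_gracilis and Eremo_rubra.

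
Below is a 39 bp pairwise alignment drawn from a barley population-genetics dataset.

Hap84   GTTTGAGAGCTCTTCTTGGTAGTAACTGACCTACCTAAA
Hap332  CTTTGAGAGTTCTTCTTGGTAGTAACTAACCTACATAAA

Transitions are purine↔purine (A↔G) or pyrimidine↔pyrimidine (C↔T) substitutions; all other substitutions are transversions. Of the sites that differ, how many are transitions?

2

Mismatches occur at site 1 (G↔C, transversion), site 10 (C↔T, transition), site 28 (G↔A, transition), site 35 (C↔A, transversion).
Of the 4 differences, 2 transitions and 2 transversions, so the answer is 2.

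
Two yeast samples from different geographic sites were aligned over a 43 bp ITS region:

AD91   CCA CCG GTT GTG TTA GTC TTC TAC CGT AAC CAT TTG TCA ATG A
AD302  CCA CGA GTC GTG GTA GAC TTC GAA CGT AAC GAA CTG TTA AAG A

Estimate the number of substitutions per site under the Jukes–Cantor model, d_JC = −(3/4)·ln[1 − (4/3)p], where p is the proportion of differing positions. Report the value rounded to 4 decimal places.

Differing sites — 5:C/G; 6:G/A; 9:T/C; 13:T/G; 17:T/A; 22:T/G; 24:C/A; 31:C/G; 33:T/A; 34:T/C; 38:C/T; 41:T/A.
p = 12/43 = 0.279070.
d = −0.75 · ln(1 − (4/3)·0.279070) = −0.75 · ln(0.627907) = −0.75 · (-0.465363) = 0.3490.

0.3490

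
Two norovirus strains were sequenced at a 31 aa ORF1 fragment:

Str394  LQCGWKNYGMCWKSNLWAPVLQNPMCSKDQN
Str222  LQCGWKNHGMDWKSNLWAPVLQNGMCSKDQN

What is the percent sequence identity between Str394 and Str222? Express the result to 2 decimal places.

90.32%

The sequences differ at positions 8 (Y/H), 11 (C/D), 24 (P/G).
28 of the 31 sites match, so the percent identity is 28/31 × 100 = 90.32%.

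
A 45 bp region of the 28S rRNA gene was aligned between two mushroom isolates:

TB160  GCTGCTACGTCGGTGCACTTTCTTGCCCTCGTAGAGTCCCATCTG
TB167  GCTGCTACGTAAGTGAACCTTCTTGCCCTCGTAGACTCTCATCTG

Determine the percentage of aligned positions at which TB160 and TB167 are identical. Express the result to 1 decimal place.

Differing sites — 11:C/A; 12:G/A; 16:C/A; 19:T/C; 36:G/C; 39:C/T.
39 of the 45 sites match, so the percent identity is 39/45 × 100 = 86.7%.

86.7%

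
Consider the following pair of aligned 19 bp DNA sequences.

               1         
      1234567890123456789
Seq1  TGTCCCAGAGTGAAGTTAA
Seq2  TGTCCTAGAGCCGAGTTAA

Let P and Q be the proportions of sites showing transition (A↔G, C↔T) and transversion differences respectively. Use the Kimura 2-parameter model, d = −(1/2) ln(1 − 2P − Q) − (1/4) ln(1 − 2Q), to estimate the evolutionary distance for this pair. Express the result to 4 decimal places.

The sequences differ at positions 6 (C/T, transition), 11 (T/C, transition), 12 (G/C, transversion), 13 (A/G, transition).
Of the 4 differences, 3 transitions and 1 transversion over 19 sites: P = 3/19 = 0.157895, Q = 1/19 = 0.052632.
d = −0.5·ln(0.631578) − 0.25·ln(0.894736) = −0.5·(-0.459534) − 0.25·(-0.111227) = 0.2576.

0.2576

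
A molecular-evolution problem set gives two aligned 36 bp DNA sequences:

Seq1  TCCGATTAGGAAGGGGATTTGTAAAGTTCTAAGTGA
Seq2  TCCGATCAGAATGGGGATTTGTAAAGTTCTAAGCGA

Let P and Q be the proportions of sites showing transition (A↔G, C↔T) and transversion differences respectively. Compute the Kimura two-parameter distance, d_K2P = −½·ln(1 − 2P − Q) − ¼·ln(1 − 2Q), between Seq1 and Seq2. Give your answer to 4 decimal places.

Differing sites — 7:T/C (Ti); 10:G/A (Ti); 12:A/T (Tv); 34:T/C (Ti).
Of the 4 differences, 3 transitions and 1 transversion over 36 sites: P = 3/36 = 0.083333, Q = 1/36 = 0.027778.
d = −0.5·ln(0.805556) − 0.25·ln(0.944444) = −0.5·(-0.216223) − 0.25·(-0.057159) = 0.1224.

0.1224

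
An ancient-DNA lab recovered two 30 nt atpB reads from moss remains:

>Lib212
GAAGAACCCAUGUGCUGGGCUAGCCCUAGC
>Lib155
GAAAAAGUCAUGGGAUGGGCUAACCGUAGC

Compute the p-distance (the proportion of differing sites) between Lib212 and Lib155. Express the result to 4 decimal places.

Differing sites — 4:G/A; 7:C/G; 8:C/U; 13:U/G; 15:C/A; 23:G/A; 26:C/G.
There are 7 differences over 30 sites, so p = 7/30 = 0.2333.

0.2333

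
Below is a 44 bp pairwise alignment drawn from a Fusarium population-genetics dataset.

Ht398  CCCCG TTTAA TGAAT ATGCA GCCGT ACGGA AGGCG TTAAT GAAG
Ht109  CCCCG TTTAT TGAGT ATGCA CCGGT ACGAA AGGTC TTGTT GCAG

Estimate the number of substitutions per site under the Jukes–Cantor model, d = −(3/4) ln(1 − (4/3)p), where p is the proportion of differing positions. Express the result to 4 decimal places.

The sequences differ at positions 10 (A/T), 14 (A/G), 21 (G/C), 23 (C/G), 29 (G/A), 34 (C/T), 35 (G/C), 38 (A/G), 39 (A/T), 42 (A/C).
p = 10/44 = 0.227273.
d = −0.75 · ln(1 − (4/3)·0.227273) = −0.75 · ln(0.696969) = −0.75 · (-0.361014) = 0.2708.

0.2708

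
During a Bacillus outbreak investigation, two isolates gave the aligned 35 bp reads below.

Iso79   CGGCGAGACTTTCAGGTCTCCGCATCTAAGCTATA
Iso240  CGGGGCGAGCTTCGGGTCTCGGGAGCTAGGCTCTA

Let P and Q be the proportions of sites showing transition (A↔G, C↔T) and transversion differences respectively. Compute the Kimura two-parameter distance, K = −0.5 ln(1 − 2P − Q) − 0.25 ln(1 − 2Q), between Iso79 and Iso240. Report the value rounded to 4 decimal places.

0.3599

The sequences differ at positions 4 (C/G, transversion), 6 (A/C, transversion), 9 (C/G, transversion), 10 (T/C, transition), 14 (A/G, transition), 21 (C/G, transversion), 23 (C/G, transversion), 25 (T/G, transversion), 29 (A/G, transition), 33 (A/C, transversion).
Of the 10 differences, 3 transitions and 7 transversions over 35 sites: P = 3/35 = 0.085714, Q = 7/35 = 0.200000.
d = −0.5·ln(0.628572) − 0.25·ln(0.600000) = −0.5·(-0.464305) − 0.25·(-0.510826) = 0.3599.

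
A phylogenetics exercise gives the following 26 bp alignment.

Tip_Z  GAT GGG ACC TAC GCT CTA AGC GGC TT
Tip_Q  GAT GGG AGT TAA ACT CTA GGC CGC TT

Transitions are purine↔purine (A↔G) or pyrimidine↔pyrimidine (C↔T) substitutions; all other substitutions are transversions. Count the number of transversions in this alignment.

Differing sites — 8:C/G (Tv); 9:C/T (Ti); 12:C/A (Tv); 13:G/A (Ti); 19:A/G (Ti); 22:G/C (Tv).
Of the 6 differences, 3 transitions and 3 transversions, so the answer is 3.

3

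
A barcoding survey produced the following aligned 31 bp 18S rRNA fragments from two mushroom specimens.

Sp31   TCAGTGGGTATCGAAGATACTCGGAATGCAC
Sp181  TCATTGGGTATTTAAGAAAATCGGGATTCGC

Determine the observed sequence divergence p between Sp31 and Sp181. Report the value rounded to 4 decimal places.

0.2581

Differing sites — 4:G/T; 12:C/T; 13:G/T; 18:T/A; 20:C/A; 25:A/G; 28:G/T; 30:A/G.
There are 8 differences over 31 sites, so p = 8/31 = 0.2581.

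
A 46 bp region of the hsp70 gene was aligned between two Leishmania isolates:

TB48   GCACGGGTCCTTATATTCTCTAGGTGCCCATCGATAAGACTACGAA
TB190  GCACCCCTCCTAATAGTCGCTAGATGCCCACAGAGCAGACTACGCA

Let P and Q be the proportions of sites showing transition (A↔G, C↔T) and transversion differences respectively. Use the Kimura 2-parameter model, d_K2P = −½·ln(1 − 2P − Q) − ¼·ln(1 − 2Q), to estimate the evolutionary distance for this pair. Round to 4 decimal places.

Differing sites — 5:G/C (Tv); 6:G/C (Tv); 7:G/C (Tv); 12:T/A (Tv); 16:T/G (Tv); 19:T/G (Tv); 24:G/A (Ti); 31:T/C (Ti); 32:C/A (Tv); 35:T/G (Tv); 36:A/C (Tv); 45:A/C (Tv).
Of the 12 differences, 2 transitions and 10 transversions over 46 sites: P = 2/46 = 0.043478, Q = 10/46 = 0.217391.
d = −0.5·ln(0.695653) − 0.25·ln(0.565218) = −0.5·(-0.362904) − 0.25·(-0.570544) = 0.3241.

0.3241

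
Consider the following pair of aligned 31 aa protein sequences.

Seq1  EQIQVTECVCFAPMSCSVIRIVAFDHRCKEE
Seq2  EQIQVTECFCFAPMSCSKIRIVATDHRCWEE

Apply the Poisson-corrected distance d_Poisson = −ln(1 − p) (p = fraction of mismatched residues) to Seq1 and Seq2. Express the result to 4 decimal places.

Differing sites — 9:V/F; 18:V/K; 24:F/T; 29:K/W.
p = 4/31 = 0.129032.
d = −ln(1 − 0.129032) = −ln(0.870968) = 0.1382.

0.1382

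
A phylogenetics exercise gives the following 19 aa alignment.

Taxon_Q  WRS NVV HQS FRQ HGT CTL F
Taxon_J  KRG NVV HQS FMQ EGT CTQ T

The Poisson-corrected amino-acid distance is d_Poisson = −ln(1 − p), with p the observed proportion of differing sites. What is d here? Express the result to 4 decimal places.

0.3795

The sequences differ at positions 1 (W/K), 3 (S/G), 11 (R/M), 13 (H/E), 18 (L/Q), 19 (F/T).
p = 6/19 = 0.315789.
d = −ln(1 − 0.315789) = −ln(0.684211) = 0.3795.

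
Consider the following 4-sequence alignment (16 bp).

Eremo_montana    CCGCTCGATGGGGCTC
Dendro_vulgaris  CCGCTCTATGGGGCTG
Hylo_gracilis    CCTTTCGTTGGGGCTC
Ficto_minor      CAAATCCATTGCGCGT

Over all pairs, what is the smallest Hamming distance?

Pairwise Hamming distances:
  Eremo_montana vs Dendro_vulgaris: 2
  Eremo_montana vs Hylo_gracilis: 3
  Eremo_montana vs Ficto_minor: 8
  Dendro_vulgaris vs Hylo_gracilis: 5
  Dendro_vulgaris vs Ficto_minor: 8
  Hylo_gracilis vs Ficto_minor: 9
The smallest is 2, between Eremo_montana and Dendro_vulgaris.

2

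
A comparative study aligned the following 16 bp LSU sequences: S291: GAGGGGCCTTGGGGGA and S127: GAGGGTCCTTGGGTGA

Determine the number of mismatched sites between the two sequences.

Differing sites — 6:G/T; 14:G/T.
That gives 2 mismatches out of 16 aligned sites, so the Hamming distance is 2.

2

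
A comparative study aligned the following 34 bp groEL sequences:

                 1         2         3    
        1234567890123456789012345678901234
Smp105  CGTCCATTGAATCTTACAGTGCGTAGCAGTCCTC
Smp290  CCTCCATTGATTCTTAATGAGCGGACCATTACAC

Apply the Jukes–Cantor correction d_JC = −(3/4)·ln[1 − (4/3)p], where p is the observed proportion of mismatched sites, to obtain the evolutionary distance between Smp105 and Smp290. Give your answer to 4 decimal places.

0.3734

The sequences differ at positions 2 (G/C), 11 (A/T), 17 (C/A), 18 (A/T), 20 (T/A), 24 (T/G), 26 (G/C), 29 (G/T), 31 (C/A), 33 (T/A).
p = 10/34 = 0.294118.
d = −0.75 · ln(1 − (4/3)·0.294118) = −0.75 · ln(0.607843) = −0.75 · (-0.497839) = 0.3734.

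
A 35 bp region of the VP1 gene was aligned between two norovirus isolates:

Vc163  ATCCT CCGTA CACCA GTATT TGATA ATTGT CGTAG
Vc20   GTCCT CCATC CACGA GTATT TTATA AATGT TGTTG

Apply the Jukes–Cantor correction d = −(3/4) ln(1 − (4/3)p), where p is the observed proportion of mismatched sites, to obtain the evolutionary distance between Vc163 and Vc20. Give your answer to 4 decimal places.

Differing sites — 1:A/G; 8:G/A; 10:A/C; 14:C/G; 22:G/T; 27:T/A; 31:C/T; 34:A/T.
p = 8/35 = 0.228571.
d = −0.75 · ln(1 − (4/3)·0.228571) = −0.75 · ln(0.695239) = −0.75 · (-0.363500) = 0.2726.

0.2726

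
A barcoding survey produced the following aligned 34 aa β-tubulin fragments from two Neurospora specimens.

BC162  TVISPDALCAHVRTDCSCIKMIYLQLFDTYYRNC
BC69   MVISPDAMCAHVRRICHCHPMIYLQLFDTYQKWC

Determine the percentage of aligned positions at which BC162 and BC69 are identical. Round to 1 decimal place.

70.6%

Differing sites — 1:T/M; 8:L/M; 14:T/R; 15:D/I; 17:S/H; 19:I/H; 20:K/P; 31:Y/Q; 32:R/K; 33:N/W.
24 of the 34 sites match, so the percent identity is 24/34 × 100 = 70.6%.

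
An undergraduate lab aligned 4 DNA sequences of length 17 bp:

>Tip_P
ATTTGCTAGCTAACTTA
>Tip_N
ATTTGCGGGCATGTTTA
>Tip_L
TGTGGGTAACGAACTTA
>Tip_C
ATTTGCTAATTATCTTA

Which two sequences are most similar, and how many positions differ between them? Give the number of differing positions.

3

Pairwise Hamming distances:
  Tip_P vs Tip_N: 6
  Tip_P vs Tip_L: 6
  Tip_P vs Tip_C: 3
  Tip_N vs Tip_L: 11
  Tip_N vs Tip_C: 8
  Tip_L vs Tip_C: 7
The smallest is 3, between Tip_P and Tip_C.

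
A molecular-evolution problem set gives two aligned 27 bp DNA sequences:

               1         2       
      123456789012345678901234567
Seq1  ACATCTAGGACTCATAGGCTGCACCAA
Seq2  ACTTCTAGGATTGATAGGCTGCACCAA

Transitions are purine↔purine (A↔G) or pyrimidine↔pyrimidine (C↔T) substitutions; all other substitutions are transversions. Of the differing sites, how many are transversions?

The sequences differ at positions 3 (A/T, transversion), 11 (C/T, transition), 13 (C/G, transversion).
Of the 3 differences, 1 transition and 2 transversions, so the answer is 2.

2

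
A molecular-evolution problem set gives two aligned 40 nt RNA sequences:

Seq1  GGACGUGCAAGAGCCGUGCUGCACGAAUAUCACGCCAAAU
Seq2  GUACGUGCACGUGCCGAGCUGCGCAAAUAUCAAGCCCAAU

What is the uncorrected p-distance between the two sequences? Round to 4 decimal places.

0.2000

The sequences differ at positions 2 (G/U), 10 (A/C), 12 (A/U), 17 (U/A), 23 (A/G), 25 (G/A), 33 (C/A), 37 (A/C).
There are 8 differences over 40 sites, so p = 8/40 = 0.2000.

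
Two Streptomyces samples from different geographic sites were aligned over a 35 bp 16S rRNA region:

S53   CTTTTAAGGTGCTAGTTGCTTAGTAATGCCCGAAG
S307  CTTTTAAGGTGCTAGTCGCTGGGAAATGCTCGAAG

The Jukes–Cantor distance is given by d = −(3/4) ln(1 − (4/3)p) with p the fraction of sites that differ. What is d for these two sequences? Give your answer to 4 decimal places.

Differing sites — 17:T/C; 21:T/G; 22:A/G; 24:T/A; 30:C/T.
p = 5/35 = 0.142857.
d = −0.75 · ln(1 − (4/3)·0.142857) = −0.75 · ln(0.809524) = −0.75 · (-0.211309) = 0.1585.

0.1585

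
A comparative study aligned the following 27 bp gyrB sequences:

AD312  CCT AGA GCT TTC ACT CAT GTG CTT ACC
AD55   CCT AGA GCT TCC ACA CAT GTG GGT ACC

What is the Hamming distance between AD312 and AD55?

Mismatches occur at site 11 (T→C), site 15 (T→A), site 22 (C→G), site 23 (T→G).
That gives 4 mismatches out of 27 aligned sites, so the Hamming distance is 4.

4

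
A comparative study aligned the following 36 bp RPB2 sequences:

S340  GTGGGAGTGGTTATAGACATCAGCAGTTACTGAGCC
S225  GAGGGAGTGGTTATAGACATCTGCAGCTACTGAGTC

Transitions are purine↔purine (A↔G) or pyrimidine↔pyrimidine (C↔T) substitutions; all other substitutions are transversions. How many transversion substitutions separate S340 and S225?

Differing sites — 2:T/A (Tv); 22:A/T (Tv); 27:T/C (Ti); 35:C/T (Ti).
Of the 4 differences, 2 transitions and 2 transversions, so the answer is 2.

2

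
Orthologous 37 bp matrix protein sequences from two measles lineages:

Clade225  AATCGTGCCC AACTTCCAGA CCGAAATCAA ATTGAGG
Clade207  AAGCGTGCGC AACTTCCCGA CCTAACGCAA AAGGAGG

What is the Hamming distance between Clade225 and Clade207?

8

The sequences differ at positions 3 (T/G), 9 (C/G), 18 (A/C), 23 (G/T), 26 (A/C), 27 (T/G), 32 (T/A), 33 (T/G).
That gives 8 mismatches out of 37 aligned sites, so the Hamming distance is 8.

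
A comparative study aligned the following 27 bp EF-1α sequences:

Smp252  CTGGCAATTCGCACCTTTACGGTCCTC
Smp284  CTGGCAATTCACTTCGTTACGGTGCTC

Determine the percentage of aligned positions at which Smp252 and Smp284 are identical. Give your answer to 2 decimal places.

Differing sites — 11:G/A; 13:A/T; 14:C/T; 16:T/G; 24:C/G.
22 of the 27 sites match, so the percent identity is 22/27 × 100 = 81.48%.

81.48%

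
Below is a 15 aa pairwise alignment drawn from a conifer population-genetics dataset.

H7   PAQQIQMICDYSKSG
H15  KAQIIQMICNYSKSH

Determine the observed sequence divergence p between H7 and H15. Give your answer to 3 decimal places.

0.267

Mismatches occur at site 1 (P↔K), site 4 (Q↔I), site 10 (D↔N), site 15 (G↔H).
There are 4 differences over 15 sites, so p = 4/15 = 0.267.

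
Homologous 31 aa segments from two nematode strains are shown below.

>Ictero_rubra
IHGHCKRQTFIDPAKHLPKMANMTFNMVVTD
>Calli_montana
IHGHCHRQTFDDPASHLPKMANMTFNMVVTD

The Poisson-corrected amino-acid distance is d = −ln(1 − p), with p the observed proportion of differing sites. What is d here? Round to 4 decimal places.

Differing sites — 6:K/H; 11:I/D; 15:K/S.
p = 3/31 = 0.096774.
d = −ln(1 − 0.096774) = −ln(0.903226) = 0.1018.

0.1018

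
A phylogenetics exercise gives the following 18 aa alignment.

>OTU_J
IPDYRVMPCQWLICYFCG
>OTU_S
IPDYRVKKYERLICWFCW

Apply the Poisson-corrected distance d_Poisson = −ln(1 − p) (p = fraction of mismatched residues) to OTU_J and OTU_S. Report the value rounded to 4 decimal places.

0.4925

Mismatches occur at site 7 (M/K), site 8 (P/K), site 9 (C/Y), site 10 (Q/E), site 11 (W/R), site 15 (Y/W), site 18 (G/W).
p = 7/18 = 0.388889.
d = −ln(1 − 0.388889) = −ln(0.611111) = 0.4925.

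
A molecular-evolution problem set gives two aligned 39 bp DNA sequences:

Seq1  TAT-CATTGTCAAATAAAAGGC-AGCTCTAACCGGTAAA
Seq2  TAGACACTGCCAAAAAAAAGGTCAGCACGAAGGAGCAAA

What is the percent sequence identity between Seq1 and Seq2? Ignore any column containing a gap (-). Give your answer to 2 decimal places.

Excluding the 2 gap columns leaves 37 comparable sites.
Differing sites — 3:T/G; 7:T/C; 10:T/C; 15:T/A; 22:C/T; 27:T/A; 29:T/G; 32:C/G; 33:C/G; 34:G/A; 36:T/C.
26 of the 37 comparable sites match, so the percent identity is 26/37 × 100 = 70.27%.

70.27%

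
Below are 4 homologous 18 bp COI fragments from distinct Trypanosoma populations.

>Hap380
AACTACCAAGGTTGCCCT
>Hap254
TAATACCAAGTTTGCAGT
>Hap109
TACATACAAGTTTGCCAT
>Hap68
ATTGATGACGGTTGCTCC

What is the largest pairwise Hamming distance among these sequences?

12

Pairwise Hamming distances:
  Hap380 vs Hap254: 5
  Hap380 vs Hap109: 6
  Hap380 vs Hap68: 8
  Hap254 vs Hap109: 6
  Hap254 vs Hap68: 11
  Hap109 vs Hap68: 12
The largest is 12, between Hap109 and Hap68.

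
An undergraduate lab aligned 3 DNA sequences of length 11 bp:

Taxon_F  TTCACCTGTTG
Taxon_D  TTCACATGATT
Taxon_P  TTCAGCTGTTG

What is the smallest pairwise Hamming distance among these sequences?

1

Pairwise Hamming distances:
  Taxon_F vs Taxon_D: 3
  Taxon_F vs Taxon_P: 1
  Taxon_D vs Taxon_P: 4
The smallest is 1, between Taxon_F and Taxon_P.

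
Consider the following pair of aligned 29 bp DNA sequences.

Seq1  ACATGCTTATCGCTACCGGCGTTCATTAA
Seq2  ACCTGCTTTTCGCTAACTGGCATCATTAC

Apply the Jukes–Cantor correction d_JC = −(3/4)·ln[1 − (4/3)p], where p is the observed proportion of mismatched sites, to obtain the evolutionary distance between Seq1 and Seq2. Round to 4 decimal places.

Differing sites — 3:A/C; 9:A/T; 16:C/A; 18:G/T; 20:C/G; 21:G/C; 22:T/A; 29:A/C.
p = 8/29 = 0.275862.
d = −0.75 · ln(1 − (4/3)·0.275862) = −0.75 · ln(0.632184) = −0.75 · (-0.458575) = 0.3439.

0.3439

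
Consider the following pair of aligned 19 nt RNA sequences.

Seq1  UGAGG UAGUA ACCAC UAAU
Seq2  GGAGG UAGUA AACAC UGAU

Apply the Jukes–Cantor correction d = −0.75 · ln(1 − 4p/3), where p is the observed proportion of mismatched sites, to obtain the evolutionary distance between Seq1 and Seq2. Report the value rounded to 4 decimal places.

0.1773

Differing sites — 1:U/G; 12:C/A; 17:A/G.
p = 3/19 = 0.157895.
d = −0.75 · ln(1 − (4/3)·0.157895) = −0.75 · ln(0.789473) = −0.75 · (-0.236390) = 0.1773.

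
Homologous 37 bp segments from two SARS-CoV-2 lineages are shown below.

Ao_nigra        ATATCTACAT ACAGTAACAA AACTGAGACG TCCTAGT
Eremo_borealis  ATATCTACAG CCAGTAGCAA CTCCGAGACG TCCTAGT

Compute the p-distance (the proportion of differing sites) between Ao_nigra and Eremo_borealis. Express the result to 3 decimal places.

0.162

The sequences differ at positions 10 (T/G), 11 (A/C), 17 (A/G), 21 (A/C), 22 (A/T), 24 (T/C).
There are 6 differences over 37 sites, so p = 6/37 = 0.162.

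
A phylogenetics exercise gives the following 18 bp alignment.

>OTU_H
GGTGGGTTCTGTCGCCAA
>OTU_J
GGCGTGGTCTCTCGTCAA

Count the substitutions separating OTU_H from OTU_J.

Differing sites — 3:T/C; 5:G/T; 7:T/G; 11:G/C; 15:C/T.
That gives 5 mismatches out of 18 aligned sites, so the Hamming distance is 5.

5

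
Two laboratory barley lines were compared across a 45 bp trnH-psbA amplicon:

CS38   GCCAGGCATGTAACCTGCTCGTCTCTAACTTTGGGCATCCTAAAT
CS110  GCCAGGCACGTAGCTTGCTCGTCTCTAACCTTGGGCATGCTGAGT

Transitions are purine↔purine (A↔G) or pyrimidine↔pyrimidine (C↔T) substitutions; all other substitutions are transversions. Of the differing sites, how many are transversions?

The sequences differ at positions 9 (T/C, transition), 13 (A/G, transition), 15 (C/T, transition), 30 (T/C, transition), 39 (C/G, transversion), 42 (A/G, transition), 44 (A/G, transition).
Of the 7 differences, 6 transitions and 1 transversion, so the answer is 1.

1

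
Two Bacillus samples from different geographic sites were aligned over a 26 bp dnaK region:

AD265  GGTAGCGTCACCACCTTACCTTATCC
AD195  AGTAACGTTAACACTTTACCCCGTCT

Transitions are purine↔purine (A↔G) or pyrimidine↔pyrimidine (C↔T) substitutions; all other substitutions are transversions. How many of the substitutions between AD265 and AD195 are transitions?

8

Differing sites — 1:G/A (Ti); 5:G/A (Ti); 9:C/T (Ti); 11:C/A (Tv); 15:C/T (Ti); 21:T/C (Ti); 22:T/C (Ti); 23:A/G (Ti); 26:C/T (Ti).
Of the 9 differences, 8 transitions and 1 transversion, so the answer is 8.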